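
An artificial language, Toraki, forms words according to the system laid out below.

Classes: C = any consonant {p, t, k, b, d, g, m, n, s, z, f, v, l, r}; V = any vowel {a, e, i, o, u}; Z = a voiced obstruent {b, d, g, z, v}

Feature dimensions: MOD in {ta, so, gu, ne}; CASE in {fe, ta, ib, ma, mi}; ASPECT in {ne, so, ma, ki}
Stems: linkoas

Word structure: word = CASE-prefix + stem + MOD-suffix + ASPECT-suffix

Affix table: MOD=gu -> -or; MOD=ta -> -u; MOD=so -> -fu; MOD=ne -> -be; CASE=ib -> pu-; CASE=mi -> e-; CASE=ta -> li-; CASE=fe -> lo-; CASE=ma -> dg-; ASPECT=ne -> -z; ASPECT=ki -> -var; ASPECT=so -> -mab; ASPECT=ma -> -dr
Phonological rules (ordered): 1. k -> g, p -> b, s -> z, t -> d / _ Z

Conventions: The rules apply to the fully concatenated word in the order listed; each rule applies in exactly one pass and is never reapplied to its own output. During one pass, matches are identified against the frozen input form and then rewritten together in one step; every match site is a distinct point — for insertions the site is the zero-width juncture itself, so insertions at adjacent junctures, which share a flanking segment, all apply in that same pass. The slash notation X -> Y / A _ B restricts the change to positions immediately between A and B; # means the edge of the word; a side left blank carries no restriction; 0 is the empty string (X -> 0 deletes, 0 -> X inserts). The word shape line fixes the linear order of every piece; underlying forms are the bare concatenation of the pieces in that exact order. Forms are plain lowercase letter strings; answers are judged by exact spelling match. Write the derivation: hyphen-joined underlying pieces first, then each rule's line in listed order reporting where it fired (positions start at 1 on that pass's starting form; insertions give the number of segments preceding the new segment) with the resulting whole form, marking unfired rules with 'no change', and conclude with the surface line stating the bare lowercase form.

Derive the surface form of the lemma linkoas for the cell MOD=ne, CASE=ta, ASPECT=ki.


underlying: li-linkoas-be-var
1. k -> g, p -> b, s -> z, t -> d / _ Z: fires at position(s) 9: lilinkoazbevar
surface: lilinkoazbevar


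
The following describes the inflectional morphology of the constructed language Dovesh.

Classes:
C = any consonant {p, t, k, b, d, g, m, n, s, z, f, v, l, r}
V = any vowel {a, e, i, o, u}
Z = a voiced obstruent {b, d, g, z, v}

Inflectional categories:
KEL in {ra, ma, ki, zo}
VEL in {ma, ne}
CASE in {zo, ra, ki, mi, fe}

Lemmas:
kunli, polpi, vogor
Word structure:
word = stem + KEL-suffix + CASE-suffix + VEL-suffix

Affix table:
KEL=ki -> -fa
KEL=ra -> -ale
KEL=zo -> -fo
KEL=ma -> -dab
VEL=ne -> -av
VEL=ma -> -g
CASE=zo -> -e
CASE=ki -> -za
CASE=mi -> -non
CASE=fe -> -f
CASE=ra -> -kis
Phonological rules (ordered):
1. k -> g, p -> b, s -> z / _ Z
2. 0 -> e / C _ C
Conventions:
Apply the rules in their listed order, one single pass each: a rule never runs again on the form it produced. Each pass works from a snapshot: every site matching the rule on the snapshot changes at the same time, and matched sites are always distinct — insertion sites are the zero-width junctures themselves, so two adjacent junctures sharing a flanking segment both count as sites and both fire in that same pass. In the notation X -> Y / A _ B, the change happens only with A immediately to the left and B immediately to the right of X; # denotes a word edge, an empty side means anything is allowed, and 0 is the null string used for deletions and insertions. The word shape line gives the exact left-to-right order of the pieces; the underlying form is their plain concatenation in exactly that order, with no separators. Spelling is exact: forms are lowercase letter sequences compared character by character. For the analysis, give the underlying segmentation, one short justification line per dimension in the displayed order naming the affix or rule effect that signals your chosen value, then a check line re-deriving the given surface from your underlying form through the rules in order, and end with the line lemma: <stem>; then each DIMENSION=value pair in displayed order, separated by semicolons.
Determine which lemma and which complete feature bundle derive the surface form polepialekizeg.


underlying: polpi-ale-kis-g
KEL=ra - signalled by the affix -ale
VEL=ma - signalled by the affix -g
CASE=ra - signalled by the affix -kis
check: polpialekisg -> polpialekizg -> polepialekizeg
lemma: polpi; KEL=ra; VEL=ma; CASE=ra


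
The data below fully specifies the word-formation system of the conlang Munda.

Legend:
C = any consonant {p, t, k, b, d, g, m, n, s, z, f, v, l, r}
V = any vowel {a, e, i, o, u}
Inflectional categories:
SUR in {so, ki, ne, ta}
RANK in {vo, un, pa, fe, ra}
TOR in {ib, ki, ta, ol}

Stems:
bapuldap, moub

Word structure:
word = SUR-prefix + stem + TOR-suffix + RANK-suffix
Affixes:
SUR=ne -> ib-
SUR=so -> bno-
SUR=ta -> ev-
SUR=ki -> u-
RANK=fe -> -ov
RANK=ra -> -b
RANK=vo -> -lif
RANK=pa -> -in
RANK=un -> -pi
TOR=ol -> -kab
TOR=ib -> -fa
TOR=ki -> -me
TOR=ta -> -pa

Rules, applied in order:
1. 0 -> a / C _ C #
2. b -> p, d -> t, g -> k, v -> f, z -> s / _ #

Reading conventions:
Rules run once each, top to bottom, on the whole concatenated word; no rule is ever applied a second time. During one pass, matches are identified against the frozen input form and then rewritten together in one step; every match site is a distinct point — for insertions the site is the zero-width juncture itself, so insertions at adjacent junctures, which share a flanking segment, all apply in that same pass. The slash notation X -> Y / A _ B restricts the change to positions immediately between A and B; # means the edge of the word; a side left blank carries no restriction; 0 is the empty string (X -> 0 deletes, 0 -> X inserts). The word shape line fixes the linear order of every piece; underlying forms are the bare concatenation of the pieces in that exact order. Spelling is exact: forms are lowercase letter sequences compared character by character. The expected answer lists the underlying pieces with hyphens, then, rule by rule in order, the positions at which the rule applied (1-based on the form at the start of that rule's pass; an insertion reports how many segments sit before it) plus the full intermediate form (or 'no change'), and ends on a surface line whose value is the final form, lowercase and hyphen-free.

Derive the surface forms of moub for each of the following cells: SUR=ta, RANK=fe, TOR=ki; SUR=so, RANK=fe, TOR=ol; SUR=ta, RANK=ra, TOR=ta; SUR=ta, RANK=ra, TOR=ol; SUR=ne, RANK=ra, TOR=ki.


cell SUR=ta, RANK=fe, TOR=ki:
underlying: ev-moub-me-ov
1. 0 -> a / C _ C #: no change
2. b -> p, d -> t, g -> k, v -> f, z -> s / _ #: fires at position(s) 10: evmoubmeof
surface: evmoubmeof

cell SUR=so, RANK=fe, TOR=ol:
underlying: bno-moub-kab-ov
1. 0 -> a / C _ C #: no change
2. b -> p, d -> t, g -> k, v -> f, z -> s / _ #: fires at position(s) 12: bnomoubkabof
surface: bnomoubkabof

cell SUR=ta, RANK=ra, TOR=ta:
underlying: ev-moub-pa-b
1. 0 -> a / C _ C #: no change
2. b -> p, d -> t, g -> k, v -> f, z -> s / _ #: fires at position(s) 9: evmoubpap
surface: evmoubpap

cell SUR=ta, RANK=ra, TOR=ol:
underlying: ev-moub-kab-b
1. 0 -> a / C _ C #: inserts after position(s) 9: evmoubkabab
2. b -> p, d -> t, g -> k, v -> f, z -> s / _ #: fires at position(s) 11: evmoubkabap
surface: evmoubkabap

cell SUR=ne, RANK=ra, TOR=ki:
underlying: ib-moub-me-b
1. 0 -> a / C _ C #: no change
2. b -> p, d -> t, g -> k, v -> f, z -> s / _ #: fires at position(s) 9: ibmoubmep
surface: ibmoubmep


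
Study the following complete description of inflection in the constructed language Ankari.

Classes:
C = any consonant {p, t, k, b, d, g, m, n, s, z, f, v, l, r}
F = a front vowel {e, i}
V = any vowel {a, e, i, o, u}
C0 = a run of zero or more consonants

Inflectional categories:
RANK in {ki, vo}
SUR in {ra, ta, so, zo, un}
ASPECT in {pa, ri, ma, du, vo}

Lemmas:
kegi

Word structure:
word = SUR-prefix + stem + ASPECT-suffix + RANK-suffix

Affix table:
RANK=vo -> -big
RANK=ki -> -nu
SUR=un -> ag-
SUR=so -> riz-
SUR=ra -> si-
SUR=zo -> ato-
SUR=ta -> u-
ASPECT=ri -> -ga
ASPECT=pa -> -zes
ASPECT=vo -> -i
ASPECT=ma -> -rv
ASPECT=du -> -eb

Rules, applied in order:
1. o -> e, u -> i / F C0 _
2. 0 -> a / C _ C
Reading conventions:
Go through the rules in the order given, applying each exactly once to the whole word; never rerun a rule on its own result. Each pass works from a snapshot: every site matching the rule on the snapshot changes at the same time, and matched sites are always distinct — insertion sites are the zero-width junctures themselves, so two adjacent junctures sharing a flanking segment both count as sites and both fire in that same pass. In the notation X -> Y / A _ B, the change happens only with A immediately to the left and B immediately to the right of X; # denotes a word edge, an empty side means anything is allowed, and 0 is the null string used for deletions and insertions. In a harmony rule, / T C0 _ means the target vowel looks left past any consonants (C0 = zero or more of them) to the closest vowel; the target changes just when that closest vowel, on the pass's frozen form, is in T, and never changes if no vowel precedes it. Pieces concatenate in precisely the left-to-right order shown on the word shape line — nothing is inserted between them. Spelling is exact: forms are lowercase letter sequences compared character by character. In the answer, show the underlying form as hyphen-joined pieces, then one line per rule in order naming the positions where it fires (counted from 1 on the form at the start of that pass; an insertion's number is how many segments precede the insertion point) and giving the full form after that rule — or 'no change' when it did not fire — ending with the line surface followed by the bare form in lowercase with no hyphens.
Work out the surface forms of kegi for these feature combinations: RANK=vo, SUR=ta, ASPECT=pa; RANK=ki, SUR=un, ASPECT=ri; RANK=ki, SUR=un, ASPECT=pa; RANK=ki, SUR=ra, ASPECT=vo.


cell RANK=vo, SUR=ta, ASPECT=pa:
underlying: u-kegi-zes-big
1. o -> e, u -> i / F C0 _: no change
2. 0 -> a / C _ C: inserts after position(s) 8: ukegizesabig
surface: ukegizesabig

cell RANK=ki, SUR=un, ASPECT=ri:
underlying: ag-kegi-ga-nu
1. o -> e, u -> i / F C0 _: no change
2. 0 -> a / C _ C: inserts after position(s) 2: agakegiganu
surface: agakegiganu

cell RANK=ki, SUR=un, ASPECT=pa:
underlying: ag-kegi-zes-nu
1. o -> e, u -> i / F C0 _: fires at position(s) 11: agkegizesni
2. 0 -> a / C _ C: inserts after position(s) 2, 9: agakegizesani
surface: agakegizesani

cell RANK=ki, SUR=ra, ASPECT=vo:
underlying: si-kegi-i-nu
1. o -> e, u -> i / F C0 _: fires at position(s) 9: sikegiini
2. 0 -> a / C _ C: no change
surface: sikegiini


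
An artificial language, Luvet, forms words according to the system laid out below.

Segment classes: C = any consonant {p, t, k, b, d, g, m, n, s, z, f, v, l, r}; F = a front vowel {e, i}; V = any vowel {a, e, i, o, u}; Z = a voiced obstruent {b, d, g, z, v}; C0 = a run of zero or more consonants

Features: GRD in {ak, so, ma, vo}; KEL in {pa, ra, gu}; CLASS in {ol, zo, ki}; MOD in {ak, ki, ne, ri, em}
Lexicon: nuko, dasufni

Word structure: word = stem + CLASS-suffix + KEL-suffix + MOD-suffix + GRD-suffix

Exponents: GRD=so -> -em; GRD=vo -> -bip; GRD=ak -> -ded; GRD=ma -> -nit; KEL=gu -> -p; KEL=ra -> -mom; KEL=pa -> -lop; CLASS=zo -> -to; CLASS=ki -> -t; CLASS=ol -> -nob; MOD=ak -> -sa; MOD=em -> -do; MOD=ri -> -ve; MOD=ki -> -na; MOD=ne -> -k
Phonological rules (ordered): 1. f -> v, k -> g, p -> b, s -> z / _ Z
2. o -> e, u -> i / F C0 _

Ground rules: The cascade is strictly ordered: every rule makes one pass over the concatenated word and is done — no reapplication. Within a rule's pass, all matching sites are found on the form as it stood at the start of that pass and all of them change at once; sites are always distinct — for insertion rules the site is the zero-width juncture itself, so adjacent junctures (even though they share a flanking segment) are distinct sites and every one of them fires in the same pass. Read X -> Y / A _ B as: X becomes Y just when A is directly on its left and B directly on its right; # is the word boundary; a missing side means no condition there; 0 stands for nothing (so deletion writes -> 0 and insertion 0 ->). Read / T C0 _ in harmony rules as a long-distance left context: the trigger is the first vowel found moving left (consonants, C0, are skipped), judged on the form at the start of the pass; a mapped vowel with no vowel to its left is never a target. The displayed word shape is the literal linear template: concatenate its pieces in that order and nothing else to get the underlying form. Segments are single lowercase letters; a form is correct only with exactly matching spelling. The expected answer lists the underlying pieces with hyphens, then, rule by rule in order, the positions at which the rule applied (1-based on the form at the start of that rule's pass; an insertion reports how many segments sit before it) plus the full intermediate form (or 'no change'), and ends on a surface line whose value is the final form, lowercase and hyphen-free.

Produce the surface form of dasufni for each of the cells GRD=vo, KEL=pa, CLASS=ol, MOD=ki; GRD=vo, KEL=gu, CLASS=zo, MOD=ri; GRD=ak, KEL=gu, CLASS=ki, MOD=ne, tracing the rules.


cell GRD=vo, KEL=pa, CLASS=ol, MOD=ki:
underlying: dasufni-nob-lop-na-bip
1. f -> v, k -> g, p -> b, s -> z / _ Z: no change
2. o -> e, u -> i / F C0 _: fires at position(s) 9: dasufnineblopnabip
surface: dasufnineblopnabip

cell GRD=vo, KEL=gu, CLASS=zo, MOD=ri:
underlying: dasufni-to-p-ve-bip
1. f -> v, k -> g, p -> b, s -> z / _ Z: fires at position(s) 10: dasufnitobvebip
2. o -> e, u -> i / F C0 _: fires at position(s) 9: dasufnitebvebip
surface: dasufnitebvebip

cell GRD=ak, KEL=gu, CLASS=ki, MOD=ne:
underlying: dasufni-t-p-k-ded
1. f -> v, k -> g, p -> b, s -> z / _ Z: fires at position(s) 10: dasufnitpgded
2. o -> e, u -> i / F C0 _: no change
surface: dasufnitpgded


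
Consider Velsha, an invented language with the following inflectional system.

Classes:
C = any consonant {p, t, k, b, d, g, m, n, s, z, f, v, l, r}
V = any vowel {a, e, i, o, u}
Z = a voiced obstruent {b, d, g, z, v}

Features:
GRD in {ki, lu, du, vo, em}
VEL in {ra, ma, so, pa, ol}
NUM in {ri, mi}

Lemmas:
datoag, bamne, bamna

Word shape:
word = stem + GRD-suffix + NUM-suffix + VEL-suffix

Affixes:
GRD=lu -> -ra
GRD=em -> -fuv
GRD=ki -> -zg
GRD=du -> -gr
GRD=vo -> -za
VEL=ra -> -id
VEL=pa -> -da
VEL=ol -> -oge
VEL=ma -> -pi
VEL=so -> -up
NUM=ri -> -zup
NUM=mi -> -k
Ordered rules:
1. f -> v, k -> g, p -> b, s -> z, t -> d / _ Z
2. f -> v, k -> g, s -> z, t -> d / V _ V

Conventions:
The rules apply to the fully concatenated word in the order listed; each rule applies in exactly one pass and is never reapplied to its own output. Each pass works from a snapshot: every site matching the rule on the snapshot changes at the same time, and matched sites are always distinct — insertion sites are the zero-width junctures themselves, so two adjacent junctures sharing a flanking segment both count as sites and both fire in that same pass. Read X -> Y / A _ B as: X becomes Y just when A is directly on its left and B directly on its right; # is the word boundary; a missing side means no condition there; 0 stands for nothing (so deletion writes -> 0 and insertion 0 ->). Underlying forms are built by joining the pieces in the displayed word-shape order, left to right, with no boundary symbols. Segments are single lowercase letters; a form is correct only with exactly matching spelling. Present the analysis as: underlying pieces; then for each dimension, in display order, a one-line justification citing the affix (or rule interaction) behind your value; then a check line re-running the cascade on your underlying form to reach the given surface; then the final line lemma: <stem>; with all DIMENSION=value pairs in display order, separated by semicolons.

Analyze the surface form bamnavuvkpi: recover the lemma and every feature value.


underlying: bamna-fuv-k-pi
GRD=em - signalled by the affix -fuv
VEL=ma - signalled by the affix -pi
NUM=mi - signalled by the affix -k
check: bamnafuvkpi -> bamnafuvkpi -> bamnavuvkpi
lemma: bamna; GRD=em; VEL=ma; NUM=mi


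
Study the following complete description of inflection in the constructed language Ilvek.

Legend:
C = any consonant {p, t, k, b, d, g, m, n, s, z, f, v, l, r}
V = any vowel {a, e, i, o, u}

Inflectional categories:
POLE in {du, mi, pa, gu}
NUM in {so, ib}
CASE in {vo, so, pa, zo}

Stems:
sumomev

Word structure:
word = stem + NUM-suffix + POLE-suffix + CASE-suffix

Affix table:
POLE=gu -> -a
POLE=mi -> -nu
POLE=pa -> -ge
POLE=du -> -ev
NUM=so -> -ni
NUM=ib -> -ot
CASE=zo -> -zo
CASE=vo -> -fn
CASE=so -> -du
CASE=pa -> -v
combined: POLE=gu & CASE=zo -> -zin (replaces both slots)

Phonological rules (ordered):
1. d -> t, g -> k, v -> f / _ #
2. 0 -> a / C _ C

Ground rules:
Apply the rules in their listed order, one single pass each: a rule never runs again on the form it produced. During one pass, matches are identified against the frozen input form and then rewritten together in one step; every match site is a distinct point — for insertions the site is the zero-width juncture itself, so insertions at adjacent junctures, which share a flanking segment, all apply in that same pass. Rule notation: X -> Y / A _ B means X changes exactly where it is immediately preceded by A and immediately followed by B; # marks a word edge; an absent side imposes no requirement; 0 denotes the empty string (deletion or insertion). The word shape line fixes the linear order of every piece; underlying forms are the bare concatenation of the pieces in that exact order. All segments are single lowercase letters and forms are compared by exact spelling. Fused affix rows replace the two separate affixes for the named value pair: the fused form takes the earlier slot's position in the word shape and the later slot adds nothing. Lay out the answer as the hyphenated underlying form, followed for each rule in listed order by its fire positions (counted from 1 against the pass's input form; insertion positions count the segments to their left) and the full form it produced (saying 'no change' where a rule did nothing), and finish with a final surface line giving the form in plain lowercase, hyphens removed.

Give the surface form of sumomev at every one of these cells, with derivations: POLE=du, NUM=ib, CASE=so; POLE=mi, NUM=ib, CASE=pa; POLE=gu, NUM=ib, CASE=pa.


cell POLE=du, NUM=ib, CASE=so:
underlying: sumomev-ot-ev-du
1. d -> t, g -> k, v -> f / _ #: no change
2. 0 -> a / C _ C: inserts after position(s) 11: sumomevotevadu
surface: sumomevotevadu

cell POLE=mi, NUM=ib, CASE=pa:
underlying: sumomev-ot-nu-v
1. d -> t, g -> k, v -> f / _ #: fires at position(s) 12: sumomevotnuf
2. 0 -> a / C _ C: inserts after position(s) 9: sumomevotanuf
surface: sumomevotanuf

cell POLE=gu, NUM=ib, CASE=pa:
underlying: sumomev-ot-a-v
1. d -> t, g -> k, v -> f / _ #: fires at position(s) 11: sumomevotaf
2. 0 -> a / C _ C: no change
surface: sumomevotaf


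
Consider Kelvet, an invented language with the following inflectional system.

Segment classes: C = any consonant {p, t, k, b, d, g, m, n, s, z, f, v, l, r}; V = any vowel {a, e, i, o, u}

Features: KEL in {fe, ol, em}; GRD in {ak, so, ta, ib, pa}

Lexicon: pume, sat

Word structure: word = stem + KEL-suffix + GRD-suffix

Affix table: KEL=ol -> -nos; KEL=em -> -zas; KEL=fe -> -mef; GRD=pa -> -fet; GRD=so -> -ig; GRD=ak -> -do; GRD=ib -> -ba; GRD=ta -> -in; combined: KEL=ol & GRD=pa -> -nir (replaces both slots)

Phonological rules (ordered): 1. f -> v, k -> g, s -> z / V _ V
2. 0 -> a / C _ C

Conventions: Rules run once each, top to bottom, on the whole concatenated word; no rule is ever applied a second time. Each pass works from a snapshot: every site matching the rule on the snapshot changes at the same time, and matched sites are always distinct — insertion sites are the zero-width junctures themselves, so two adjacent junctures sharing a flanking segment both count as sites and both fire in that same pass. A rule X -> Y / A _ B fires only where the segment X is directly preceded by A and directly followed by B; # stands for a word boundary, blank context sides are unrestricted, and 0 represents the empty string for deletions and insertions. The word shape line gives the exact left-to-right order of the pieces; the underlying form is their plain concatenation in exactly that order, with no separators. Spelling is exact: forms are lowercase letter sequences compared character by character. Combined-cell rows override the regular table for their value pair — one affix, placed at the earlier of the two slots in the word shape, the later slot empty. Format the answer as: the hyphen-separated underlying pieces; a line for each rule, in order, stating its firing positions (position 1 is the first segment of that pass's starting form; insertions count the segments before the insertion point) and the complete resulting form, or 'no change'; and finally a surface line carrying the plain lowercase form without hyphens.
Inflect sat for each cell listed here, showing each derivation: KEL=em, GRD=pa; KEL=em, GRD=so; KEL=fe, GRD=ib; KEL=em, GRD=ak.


cell KEL=em, GRD=pa:
underlying: sat-zas-fet
1. f -> v, k -> g, s -> z / V _ V: no change
2. 0 -> a / C _ C: inserts after position(s) 3, 6: satazasafet
surface: satazasafet

cell KEL=em, GRD=so:
underlying: sat-zas-ig
1. f -> v, k -> g, s -> z / V _ V: fires at position(s) 6: satzazig
2. 0 -> a / C _ C: inserts after position(s) 3: satazazig
surface: satazazig

cell KEL=fe, GRD=ib:
underlying: sat-mef-ba
1. f -> v, k -> g, s -> z / V _ V: no change
2. 0 -> a / C _ C: inserts after position(s) 3, 6: satamefaba
surface: satamefaba

cell KEL=em, GRD=ak:
underlying: sat-zas-do
1. f -> v, k -> g, s -> z / V _ V: no change
2. 0 -> a / C _ C: inserts after position(s) 3, 6: satazasado
surface: satazasado


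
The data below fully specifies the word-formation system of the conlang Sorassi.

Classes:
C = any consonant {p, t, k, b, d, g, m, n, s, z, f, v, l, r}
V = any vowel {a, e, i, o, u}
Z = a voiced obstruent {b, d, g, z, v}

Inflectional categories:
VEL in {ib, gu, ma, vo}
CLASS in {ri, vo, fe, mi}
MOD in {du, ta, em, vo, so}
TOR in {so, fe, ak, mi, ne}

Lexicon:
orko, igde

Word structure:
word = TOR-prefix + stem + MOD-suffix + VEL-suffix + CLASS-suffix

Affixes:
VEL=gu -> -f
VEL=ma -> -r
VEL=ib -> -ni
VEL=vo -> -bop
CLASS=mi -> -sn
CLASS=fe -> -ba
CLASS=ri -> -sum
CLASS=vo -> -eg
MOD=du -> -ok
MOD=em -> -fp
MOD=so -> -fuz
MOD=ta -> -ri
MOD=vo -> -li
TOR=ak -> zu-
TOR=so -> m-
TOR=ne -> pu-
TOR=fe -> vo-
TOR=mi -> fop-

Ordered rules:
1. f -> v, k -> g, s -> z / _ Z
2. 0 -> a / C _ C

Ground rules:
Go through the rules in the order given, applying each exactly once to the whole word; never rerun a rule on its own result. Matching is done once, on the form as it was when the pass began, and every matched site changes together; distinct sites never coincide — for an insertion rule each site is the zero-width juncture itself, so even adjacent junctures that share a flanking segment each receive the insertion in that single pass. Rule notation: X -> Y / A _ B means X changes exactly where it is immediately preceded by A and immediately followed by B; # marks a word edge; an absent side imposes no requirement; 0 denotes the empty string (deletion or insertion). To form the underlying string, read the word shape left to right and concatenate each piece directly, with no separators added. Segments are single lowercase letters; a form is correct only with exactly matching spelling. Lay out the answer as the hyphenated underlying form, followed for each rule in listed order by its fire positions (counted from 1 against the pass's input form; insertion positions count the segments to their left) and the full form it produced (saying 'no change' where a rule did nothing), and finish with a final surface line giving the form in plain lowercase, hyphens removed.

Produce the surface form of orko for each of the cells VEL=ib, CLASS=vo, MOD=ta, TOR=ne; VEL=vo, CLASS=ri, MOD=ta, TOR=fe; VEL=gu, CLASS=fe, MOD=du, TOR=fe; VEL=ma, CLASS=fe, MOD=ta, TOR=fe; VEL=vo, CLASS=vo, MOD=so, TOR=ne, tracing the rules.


cell VEL=ib, CLASS=vo, MOD=ta, TOR=ne:
underlying: pu-orko-ri-ni-eg
1. f -> v, k -> g, s -> z / _ Z: no change
2. 0 -> a / C _ C: inserts after position(s) 4: puorakorinieg
surface: puorakorinieg

cell VEL=vo, CLASS=ri, MOD=ta, TOR=fe:
underlying: vo-orko-ri-bop-sum
1. f -> v, k -> g, s -> z / _ Z: no change
2. 0 -> a / C _ C: inserts after position(s) 4, 11: voorakoribopasum
surface: voorakoribopasum

cell VEL=gu, CLASS=fe, MOD=du, TOR=fe:
underlying: vo-orko-ok-f-ba
1. f -> v, k -> g, s -> z / _ Z: fires at position(s) 9: voorkookvba
2. 0 -> a / C _ C: inserts after position(s) 4, 8, 9: voorakookavaba
surface: voorakookavaba

cell VEL=ma, CLASS=fe, MOD=ta, TOR=fe:
underlying: vo-orko-ri-r-ba
1. f -> v, k -> g, s -> z / _ Z: no change
2. 0 -> a / C _ C: inserts after position(s) 4, 9: voorakoriraba
surface: voorakoriraba

cell VEL=vo, CLASS=vo, MOD=so, TOR=ne:
underlying: pu-orko-fuz-bop-eg
1. f -> v, k -> g, s -> z / _ Z: no change
2. 0 -> a / C _ C: inserts after position(s) 4, 9: puorakofuzabopeg
surface: puorakofuzabopeg


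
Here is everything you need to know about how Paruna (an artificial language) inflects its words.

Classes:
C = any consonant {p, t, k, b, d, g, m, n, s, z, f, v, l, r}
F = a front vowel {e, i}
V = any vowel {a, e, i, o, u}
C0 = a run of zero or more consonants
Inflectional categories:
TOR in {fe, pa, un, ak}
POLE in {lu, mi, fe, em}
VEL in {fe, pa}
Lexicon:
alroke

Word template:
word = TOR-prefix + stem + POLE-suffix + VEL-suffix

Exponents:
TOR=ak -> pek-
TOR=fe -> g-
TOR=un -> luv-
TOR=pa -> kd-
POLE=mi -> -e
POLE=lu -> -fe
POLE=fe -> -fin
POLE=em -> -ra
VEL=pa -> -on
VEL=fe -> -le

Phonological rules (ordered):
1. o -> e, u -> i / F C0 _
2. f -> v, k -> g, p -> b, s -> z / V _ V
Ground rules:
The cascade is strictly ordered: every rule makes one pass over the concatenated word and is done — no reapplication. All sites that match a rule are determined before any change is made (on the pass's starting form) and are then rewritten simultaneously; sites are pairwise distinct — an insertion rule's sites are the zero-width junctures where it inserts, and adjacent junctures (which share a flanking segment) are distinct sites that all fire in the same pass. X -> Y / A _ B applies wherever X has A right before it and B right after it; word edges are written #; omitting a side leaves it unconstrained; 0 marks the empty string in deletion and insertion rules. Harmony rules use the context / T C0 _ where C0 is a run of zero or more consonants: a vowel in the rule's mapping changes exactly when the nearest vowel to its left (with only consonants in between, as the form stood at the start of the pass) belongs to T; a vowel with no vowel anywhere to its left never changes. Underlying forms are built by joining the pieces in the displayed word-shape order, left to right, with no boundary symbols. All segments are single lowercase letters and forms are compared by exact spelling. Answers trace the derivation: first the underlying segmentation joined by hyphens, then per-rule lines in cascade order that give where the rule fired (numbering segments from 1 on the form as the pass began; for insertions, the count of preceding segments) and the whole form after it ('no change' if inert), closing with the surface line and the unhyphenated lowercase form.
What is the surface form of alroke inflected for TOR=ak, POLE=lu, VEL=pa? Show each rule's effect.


underlying: pek-alroke-fe-on
1. o -> e, u -> i / F C0 _: fires at position(s) 12: pekalrokefeen
2. f -> v, k -> g, p -> b, s -> z / V _ V: fires at position(s) 3, 8, 10: pegalrogeveen
surface: pegalrogeveen


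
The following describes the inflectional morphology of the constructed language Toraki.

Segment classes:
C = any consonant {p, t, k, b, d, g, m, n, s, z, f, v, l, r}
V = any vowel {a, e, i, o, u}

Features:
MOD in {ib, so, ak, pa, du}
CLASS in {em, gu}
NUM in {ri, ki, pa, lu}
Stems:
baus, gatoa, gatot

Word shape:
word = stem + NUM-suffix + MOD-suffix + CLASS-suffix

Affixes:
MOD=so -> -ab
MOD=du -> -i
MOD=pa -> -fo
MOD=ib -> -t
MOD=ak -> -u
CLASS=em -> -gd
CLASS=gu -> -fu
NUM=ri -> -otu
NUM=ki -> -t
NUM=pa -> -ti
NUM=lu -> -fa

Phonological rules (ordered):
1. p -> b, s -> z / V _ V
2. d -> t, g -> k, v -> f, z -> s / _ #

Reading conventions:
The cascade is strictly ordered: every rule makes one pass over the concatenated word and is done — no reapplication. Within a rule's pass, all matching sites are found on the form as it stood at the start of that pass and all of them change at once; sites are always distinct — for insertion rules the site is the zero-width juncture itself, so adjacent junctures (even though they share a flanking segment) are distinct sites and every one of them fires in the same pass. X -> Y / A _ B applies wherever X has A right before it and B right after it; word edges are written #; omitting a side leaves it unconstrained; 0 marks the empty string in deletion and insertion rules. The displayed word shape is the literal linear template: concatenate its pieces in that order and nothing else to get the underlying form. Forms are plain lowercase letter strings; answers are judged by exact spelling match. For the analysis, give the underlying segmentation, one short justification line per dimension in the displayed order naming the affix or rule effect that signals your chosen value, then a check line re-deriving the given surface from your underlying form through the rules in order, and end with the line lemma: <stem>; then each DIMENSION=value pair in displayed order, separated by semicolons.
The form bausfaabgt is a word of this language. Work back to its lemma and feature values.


underlying: baus-fa-ab-gd
MOD=so - signalled by the affix -ab
CLASS=em - signalled by the affix -gd
NUM=lu - signalled by the affix -fa
check: bausfaabgd -> bausfaabgd -> bausfaabgt
lemma: baus; MOD=so; CLASS=em; NUM=lu


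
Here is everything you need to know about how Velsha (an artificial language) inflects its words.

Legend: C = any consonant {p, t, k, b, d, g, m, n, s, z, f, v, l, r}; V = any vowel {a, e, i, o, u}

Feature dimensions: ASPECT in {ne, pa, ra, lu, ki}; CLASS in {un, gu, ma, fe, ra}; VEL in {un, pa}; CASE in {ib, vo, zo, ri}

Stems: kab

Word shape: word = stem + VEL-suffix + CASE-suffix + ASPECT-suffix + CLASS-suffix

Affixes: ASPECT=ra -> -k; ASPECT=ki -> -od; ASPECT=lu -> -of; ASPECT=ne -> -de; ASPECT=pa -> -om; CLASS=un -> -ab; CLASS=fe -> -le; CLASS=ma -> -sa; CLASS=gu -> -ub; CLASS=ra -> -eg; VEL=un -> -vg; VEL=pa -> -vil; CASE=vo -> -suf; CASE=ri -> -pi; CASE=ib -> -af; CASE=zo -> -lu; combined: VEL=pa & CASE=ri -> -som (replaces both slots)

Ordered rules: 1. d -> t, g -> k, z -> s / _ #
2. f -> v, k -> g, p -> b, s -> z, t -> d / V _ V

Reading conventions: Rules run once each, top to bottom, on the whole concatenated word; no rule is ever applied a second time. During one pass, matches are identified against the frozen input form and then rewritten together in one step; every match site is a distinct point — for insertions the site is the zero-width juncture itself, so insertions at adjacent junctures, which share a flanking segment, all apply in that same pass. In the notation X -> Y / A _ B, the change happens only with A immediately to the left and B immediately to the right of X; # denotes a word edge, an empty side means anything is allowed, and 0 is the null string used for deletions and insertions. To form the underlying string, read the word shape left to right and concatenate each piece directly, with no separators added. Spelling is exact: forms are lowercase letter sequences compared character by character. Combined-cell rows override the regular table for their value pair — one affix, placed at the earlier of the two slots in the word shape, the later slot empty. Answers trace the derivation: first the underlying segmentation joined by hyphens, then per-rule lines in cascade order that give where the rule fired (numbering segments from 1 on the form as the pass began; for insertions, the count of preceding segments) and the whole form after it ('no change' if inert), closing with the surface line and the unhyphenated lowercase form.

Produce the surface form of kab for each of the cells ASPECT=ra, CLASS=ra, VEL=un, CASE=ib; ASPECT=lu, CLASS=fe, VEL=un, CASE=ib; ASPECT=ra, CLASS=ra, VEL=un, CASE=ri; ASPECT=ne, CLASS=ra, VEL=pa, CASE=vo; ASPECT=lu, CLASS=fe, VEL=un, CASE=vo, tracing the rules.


cell ASPECT=ra, CLASS=ra, VEL=un, CASE=ib:
underlying: kab-vg-af-k-eg
1. d -> t, g -> k, z -> s / _ #: fires at position(s) 10: kabvgafkek
2. f -> v, k -> g, p -> b, s -> z, t -> d / V _ V: no change
surface: kabvgafkek

cell ASPECT=lu, CLASS=fe, VEL=un, CASE=ib:
underlying: kab-vg-af-of-le
1. d -> t, g -> k, z -> s / _ #: no change
2. f -> v, k -> g, p -> b, s -> z, t -> d / V _ V: fires at position(s) 7: kabvgavofle
surface: kabvgavofle

cell ASPECT=ra, CLASS=ra, VEL=un, CASE=ri:
underlying: kab-vg-pi-k-eg
1. d -> t, g -> k, z -> s / _ #: fires at position(s) 10: kabvgpikek
2. f -> v, k -> g, p -> b, s -> z, t -> d / V _ V: fires at position(s) 8: kabvgpigek
surface: kabvgpigek

cell ASPECT=ne, CLASS=ra, VEL=pa, CASE=vo:
underlying: kab-vil-suf-de-eg
1. d -> t, g -> k, z -> s / _ #: fires at position(s) 13: kabvilsufdeek
2. f -> v, k -> g, p -> b, s -> z, t -> d / V _ V: no change
surface: kabvilsufdeek

cell ASPECT=lu, CLASS=fe, VEL=un, CASE=vo:
underlying: kab-vg-suf-of-le
1. d -> t, g -> k, z -> s / _ #: no change
2. f -> v, k -> g, p -> b, s -> z, t -> d / V _ V: fires at position(s) 8: kabvgsuvofle
surface: kabvgsuvofle


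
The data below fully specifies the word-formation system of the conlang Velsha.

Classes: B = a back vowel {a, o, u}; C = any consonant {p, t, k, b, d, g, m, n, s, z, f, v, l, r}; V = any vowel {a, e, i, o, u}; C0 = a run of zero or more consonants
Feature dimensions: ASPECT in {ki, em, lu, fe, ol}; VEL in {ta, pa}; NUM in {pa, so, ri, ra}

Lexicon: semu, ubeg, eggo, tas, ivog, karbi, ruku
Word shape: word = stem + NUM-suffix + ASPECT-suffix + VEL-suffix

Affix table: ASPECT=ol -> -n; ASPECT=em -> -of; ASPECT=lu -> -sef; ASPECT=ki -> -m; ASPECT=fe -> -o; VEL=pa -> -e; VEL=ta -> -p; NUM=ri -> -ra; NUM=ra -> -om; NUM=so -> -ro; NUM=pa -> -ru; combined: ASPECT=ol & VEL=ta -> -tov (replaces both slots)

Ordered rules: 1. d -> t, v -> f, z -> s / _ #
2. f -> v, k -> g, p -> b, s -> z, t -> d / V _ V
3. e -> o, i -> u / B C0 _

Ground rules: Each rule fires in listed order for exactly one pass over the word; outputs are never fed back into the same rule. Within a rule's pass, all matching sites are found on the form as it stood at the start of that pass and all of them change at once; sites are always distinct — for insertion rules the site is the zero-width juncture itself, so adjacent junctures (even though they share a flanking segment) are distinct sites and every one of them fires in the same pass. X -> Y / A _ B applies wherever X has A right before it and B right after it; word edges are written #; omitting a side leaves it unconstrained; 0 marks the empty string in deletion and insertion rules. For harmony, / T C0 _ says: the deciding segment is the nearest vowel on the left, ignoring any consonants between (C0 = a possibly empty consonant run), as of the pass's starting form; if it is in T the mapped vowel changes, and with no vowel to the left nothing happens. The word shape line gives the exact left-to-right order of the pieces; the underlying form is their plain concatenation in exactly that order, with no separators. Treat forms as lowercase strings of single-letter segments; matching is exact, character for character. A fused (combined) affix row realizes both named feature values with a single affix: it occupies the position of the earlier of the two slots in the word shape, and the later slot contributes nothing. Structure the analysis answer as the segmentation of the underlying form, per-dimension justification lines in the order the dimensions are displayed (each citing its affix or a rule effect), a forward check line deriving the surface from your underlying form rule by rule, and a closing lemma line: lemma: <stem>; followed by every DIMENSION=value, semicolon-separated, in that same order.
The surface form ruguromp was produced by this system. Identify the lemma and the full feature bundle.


underlying: ruku-ro-m-p
ASPECT=ki - signalled by the affix -m
VEL=ta - signalled by the affix -p
NUM=so - signalled by the affix -ro
check: rukuromp -> rukuromp -> ruguromp -> ruguromp
lemma: ruku; ASPECT=ki; VEL=ta; NUM=so


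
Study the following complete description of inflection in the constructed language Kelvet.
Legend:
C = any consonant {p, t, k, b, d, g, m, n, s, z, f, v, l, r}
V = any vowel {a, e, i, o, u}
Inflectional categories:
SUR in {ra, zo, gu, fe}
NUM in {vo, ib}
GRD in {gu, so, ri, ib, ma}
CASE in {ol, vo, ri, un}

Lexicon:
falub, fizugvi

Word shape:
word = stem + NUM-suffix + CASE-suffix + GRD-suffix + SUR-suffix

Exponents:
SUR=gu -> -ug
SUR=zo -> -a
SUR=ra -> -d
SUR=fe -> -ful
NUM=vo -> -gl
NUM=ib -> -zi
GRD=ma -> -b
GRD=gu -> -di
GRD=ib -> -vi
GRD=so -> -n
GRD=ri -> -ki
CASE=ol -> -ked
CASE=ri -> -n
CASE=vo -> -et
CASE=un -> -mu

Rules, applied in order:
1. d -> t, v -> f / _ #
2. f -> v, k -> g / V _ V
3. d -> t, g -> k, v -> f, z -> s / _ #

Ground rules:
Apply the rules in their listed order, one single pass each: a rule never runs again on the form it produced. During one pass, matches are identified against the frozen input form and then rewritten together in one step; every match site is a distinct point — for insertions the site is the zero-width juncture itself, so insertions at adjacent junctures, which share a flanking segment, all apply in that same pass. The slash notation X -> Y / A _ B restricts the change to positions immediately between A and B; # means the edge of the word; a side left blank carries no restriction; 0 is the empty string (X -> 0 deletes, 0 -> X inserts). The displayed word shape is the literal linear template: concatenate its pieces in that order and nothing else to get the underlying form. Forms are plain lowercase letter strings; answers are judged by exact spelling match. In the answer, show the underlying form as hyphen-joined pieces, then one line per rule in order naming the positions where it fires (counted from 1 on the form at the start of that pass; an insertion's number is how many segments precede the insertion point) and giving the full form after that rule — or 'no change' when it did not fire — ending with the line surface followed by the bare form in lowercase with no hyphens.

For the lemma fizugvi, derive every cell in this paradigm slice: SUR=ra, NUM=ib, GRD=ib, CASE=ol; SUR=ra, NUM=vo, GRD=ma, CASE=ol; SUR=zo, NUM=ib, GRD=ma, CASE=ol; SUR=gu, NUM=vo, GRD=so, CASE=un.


cell SUR=ra, NUM=ib, GRD=ib, CASE=ol:
underlying: fizugvi-zi-ked-vi-d
1. d -> t, v -> f / _ #: fires at position(s) 15: fizugvizikedvit
2. f -> v, k -> g / V _ V: fires at position(s) 10: fizugvizigedvit
3. d -> t, g -> k, v -> f, z -> s / _ #: no change
surface: fizugvizigedvit

cell SUR=ra, NUM=vo, GRD=ma, CASE=ol:
underlying: fizugvi-gl-ked-b-d
1. d -> t, v -> f / _ #: fires at position(s) 14: fizugviglkedbt
2. f -> v, k -> g / V _ V: no change
3. d -> t, g -> k, v -> f, z -> s / _ #: no change
surface: fizugviglkedbt

cell SUR=zo, NUM=ib, GRD=ma, CASE=ol:
underlying: fizugvi-zi-ked-b-a
1. d -> t, v -> f / _ #: no change
2. f -> v, k -> g / V _ V: fires at position(s) 10: fizugvizigedba
3. d -> t, g -> k, v -> f, z -> s / _ #: no change
surface: fizugvizigedba

cell SUR=gu, NUM=vo, GRD=so, CASE=un:
underlying: fizugvi-gl-mu-n-ug
1. d -> t, v -> f / _ #: no change
2. f -> v, k -> g / V _ V: no change
3. d -> t, g -> k, v -> f, z -> s / _ #: fires at position(s) 14: fizugviglmunuk
surface: fizugviglmunuk


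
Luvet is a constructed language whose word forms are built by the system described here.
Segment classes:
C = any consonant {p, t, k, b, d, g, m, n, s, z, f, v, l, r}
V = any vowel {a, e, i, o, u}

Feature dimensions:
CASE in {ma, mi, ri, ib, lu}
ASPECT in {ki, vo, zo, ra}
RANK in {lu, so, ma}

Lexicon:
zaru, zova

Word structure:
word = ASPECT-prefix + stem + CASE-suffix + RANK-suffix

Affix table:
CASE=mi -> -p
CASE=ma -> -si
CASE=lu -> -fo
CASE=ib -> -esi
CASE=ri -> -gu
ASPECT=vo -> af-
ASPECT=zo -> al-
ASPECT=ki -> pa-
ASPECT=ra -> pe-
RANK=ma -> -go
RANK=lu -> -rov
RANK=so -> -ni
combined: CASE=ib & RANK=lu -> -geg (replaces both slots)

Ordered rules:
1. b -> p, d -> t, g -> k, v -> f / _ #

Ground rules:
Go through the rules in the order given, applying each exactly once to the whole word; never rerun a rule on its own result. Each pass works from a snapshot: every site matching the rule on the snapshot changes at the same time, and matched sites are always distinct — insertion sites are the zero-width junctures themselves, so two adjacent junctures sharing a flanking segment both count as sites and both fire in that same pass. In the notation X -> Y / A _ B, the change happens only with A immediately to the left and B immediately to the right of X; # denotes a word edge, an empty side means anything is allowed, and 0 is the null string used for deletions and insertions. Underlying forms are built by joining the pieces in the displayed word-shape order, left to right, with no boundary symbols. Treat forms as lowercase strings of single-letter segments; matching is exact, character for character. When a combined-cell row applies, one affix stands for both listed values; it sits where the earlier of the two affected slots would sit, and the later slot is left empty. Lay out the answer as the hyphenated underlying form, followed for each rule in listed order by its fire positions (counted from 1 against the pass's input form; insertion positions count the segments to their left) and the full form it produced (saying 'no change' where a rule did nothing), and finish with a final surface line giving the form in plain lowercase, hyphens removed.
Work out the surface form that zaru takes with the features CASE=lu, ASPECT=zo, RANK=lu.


underlying: al-zaru-fo-rov
1. b -> p, d -> t, g -> k, v -> f / _ #: fires at position(s) 11: alzaruforof
surface: alzaruforof
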